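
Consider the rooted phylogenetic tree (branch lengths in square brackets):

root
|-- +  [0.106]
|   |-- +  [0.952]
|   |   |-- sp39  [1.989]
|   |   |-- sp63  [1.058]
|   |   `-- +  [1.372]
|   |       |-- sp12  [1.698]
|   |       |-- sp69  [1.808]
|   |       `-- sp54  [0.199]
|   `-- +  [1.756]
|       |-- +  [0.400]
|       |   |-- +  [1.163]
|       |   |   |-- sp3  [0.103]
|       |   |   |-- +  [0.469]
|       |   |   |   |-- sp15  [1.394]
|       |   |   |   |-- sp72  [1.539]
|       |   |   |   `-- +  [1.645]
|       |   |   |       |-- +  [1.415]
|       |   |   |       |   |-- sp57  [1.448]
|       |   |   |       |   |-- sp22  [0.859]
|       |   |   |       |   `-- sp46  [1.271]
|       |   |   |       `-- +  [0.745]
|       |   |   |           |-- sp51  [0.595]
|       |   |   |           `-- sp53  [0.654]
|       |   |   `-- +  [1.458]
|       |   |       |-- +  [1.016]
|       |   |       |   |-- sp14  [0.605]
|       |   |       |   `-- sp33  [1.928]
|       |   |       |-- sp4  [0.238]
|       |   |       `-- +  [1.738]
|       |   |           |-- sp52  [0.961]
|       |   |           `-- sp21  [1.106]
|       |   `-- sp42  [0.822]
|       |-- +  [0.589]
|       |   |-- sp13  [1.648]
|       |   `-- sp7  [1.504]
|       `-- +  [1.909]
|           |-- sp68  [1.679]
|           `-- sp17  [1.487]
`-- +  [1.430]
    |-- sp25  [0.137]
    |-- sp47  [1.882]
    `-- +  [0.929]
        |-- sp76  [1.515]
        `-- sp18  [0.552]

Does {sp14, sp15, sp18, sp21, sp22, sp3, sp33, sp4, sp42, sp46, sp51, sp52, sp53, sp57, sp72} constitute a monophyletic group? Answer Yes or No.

The MRCA of the listed taxa is the root, so the smallest clade containing them is the whole tree.
That clade also contains sp12, sp13, sp17, sp25, sp39, sp47, sp54, sp63, sp68, sp69, sp7, sp76, which are not in the proposed group, so the group is not monophyletic.

No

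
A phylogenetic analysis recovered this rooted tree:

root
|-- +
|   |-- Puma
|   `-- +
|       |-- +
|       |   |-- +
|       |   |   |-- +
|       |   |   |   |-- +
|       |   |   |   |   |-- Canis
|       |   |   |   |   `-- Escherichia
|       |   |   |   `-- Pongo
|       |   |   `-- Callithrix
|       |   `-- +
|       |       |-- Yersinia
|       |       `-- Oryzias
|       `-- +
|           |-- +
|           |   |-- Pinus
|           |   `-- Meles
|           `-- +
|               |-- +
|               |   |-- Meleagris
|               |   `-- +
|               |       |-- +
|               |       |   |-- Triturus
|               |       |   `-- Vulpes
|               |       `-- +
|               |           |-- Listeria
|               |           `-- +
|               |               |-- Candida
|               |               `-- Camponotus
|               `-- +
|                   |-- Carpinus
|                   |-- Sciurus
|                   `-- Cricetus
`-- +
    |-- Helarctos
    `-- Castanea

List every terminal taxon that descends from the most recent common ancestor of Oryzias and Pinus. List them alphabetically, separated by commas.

Callithrix, Camponotus, Candida, Canis, Carpinus, Cricetus, Escherichia, Listeria, Meleagris, Meles, Oryzias, Pinus, Pongo, Sciurus, Triturus, Vulpes, Yersinia

Tracing Oryzias: it sits inside (Yersinia,Oryzias).
Tracing Pinus: it sits inside (Pinus,Meles).
The smallest clade enclosing both is (((((Canis,Escherichia),Pongo),Callithrix),(Yersinia,Oryzias)),((Pinus,Meles),((Meleagris,((Triturus,Vulpes),(Listeria,(Candida,Camponotus)))),(Carpinus,Sciurus,Cricetus)))); the answer is its 17 terminal taxa in alphabetical order.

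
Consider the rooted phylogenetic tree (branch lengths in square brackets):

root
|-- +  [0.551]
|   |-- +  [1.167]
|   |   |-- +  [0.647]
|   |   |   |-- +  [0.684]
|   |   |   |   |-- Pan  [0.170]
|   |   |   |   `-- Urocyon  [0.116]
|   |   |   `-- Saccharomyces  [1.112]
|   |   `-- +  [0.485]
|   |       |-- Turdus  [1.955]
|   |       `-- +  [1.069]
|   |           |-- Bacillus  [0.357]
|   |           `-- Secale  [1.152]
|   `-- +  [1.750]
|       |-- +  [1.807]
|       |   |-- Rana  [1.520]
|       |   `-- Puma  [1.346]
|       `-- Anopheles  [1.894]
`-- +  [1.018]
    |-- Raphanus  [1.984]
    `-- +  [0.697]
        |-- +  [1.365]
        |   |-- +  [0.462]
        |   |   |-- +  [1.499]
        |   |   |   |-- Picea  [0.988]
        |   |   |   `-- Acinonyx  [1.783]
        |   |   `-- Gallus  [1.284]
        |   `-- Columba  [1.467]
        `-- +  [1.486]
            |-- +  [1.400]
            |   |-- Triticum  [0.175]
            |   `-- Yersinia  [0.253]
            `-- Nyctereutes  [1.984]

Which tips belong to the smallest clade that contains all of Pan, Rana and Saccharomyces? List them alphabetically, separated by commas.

Tracing Pan: it sits inside (Pan,Urocyon).
Tracing Rana: it sits inside (Rana,Puma).
Tracing Saccharomyces: it sits inside ((Pan,Urocyon),Saccharomyces).
The smallest clade enclosing all 3 is ((((Pan,Urocyon),Saccharomyces),(Turdus,(Bacillus,Secale))),((Rana,Puma),Anopheles)); the answer is its 9 terminal taxa in alphabetical order.

Anopheles, Bacillus, Pan, Puma, Rana, Saccharomyces, Secale, Turdus, Urocyon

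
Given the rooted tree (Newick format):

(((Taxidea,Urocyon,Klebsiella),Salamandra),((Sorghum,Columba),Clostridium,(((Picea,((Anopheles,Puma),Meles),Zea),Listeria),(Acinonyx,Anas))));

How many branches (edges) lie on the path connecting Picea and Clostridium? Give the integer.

The MRCA of Picea and Clostridium is the node subtending ((Sorghum,Columba),Clostridium,(((Picea,((Anopheles,Puma),Meles),Zea),Listeria),(Acinonyx,Anas))).
From Picea up to that node: 4 branches. From Clostridium up to the same node: 1 branch. Total: 4 + 1 = 5.

5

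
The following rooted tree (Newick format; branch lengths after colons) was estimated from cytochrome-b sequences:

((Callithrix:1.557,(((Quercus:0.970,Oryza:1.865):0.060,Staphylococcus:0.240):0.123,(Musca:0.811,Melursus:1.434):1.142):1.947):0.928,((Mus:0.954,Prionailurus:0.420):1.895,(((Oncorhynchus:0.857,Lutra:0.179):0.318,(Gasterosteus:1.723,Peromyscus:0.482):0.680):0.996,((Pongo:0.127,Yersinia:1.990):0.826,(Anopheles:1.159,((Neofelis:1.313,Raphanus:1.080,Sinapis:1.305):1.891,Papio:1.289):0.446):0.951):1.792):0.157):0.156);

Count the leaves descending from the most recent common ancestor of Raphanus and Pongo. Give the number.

7

The MRCA of Raphanus and Pongo is the node subtending ((Pongo,Yersinia),(Anopheles,((Neofelis,Raphanus,Sinapis),Papio))).
That clade contains 7 terminal taxa: Anopheles, Neofelis, Papio, Pongo, Raphanus, Sinapis, Yersinia.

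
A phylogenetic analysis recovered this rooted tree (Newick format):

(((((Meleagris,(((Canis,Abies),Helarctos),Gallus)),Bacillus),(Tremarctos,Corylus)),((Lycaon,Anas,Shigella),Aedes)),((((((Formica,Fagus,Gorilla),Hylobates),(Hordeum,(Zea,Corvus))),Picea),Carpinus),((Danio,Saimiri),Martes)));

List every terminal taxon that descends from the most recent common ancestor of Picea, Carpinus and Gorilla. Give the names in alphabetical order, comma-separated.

Tracing Picea: it sits inside ((((Formica,Fagus,Gorilla),Hylobates),(Hordeum,(Zea,Corvus))),Picea).
Tracing Carpinus: it sits inside (((((Formica,Fagus,Gorilla),Hylobates),(Hordeum,(Zea,Corvus))),Picea),Carpinus).
Tracing Gorilla: it sits inside (Formica,Fagus,Gorilla).
The smallest clade enclosing all 3 is (((((Formica,Fagus,Gorilla),Hylobates),(Hordeum,(Zea,Corvus))),Picea),Carpinus); the answer is its 9 terminal taxa in alphabetical order.

Carpinus, Corvus, Fagus, Formica, Gorilla, Hordeum, Hylobates, Picea, Zea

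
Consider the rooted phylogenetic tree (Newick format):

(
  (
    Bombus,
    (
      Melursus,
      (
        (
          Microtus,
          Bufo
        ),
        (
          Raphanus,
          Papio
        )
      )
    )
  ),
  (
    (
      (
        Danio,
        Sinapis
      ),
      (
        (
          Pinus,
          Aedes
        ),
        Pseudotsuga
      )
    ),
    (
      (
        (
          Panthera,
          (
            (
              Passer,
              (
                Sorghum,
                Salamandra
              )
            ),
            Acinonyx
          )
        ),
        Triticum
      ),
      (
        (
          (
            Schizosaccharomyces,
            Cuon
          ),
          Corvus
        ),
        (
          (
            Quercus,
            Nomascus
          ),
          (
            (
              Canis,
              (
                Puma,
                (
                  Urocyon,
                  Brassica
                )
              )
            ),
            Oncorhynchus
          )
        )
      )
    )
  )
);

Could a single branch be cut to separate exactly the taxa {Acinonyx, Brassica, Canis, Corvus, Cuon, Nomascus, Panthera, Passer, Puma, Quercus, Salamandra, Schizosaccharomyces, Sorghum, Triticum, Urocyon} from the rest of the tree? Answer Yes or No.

No

The MRCA of the listed taxa subtends (((Panthera,((Passer,(Sorghum,Salamandra)),Acinonyx)),Triticum),(((Schizosaccharomyces,Cuon),Corvus),((Quercus,Nomascus),((Canis,(Puma,(Urocyon,Brassica))),Oncorhynchus)))).
That clade also contains Oncorhynchus, which is not in the proposed group, so the group is not monophyletic.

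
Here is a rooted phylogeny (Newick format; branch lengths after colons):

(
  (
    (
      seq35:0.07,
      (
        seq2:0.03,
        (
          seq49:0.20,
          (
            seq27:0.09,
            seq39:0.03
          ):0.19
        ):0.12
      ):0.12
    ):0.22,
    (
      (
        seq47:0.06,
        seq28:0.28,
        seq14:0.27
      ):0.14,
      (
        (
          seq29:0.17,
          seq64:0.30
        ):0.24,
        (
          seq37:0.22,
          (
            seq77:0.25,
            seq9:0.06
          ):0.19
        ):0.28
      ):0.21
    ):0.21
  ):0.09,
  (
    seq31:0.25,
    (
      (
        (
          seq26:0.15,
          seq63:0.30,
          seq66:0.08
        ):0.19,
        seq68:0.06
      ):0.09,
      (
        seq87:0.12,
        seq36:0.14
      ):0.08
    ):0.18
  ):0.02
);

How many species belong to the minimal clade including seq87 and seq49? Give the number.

20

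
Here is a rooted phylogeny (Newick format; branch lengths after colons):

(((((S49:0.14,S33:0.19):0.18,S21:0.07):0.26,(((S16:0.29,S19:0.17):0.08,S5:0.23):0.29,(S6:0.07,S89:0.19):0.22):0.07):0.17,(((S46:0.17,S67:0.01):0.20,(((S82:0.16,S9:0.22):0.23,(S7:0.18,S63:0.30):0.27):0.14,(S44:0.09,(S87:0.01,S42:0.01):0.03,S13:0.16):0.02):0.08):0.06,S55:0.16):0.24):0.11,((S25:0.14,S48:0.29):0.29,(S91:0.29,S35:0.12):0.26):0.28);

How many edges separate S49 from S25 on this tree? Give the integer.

The MRCA of S49 and S25 is the root of the tree.
From S49 up to that node: 5 branches. From S25 up to the same node: 3 branches. Total: 5 + 3 = 8.

8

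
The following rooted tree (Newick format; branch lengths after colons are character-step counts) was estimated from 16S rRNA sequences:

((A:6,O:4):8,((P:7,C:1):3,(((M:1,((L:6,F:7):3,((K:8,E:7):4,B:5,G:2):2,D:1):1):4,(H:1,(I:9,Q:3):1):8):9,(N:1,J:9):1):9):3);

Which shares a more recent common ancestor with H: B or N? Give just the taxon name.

B

The MRCA of H and B subtends ((M,((L,F),((K,E),B,G),D)),(H,(I,Q))) (11 taxa).
The MRCA of H and N subtends (((M,((L,F),((K,E),B,G),D)),(H,(I,Q))),(N,J)) (13 taxa).
The first is nested inside the second, so H shares a more recent common ancestor with B.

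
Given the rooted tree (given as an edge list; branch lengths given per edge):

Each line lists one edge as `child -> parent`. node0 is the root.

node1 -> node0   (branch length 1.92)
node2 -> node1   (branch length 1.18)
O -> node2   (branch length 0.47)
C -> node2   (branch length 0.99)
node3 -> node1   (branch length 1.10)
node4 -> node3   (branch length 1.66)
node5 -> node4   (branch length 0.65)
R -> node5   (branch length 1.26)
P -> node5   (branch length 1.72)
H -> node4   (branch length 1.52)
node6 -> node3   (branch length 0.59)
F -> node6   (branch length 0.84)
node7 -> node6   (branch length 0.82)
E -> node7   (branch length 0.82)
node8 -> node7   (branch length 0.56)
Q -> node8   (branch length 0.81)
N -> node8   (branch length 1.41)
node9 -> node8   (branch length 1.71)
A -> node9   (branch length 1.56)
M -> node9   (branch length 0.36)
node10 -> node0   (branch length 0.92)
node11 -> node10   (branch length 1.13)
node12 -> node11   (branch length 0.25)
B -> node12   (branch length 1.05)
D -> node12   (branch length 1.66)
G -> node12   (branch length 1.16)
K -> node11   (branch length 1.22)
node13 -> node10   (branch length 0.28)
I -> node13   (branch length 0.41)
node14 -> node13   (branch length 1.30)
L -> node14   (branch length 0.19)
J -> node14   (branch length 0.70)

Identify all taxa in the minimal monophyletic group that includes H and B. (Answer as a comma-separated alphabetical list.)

Tracing H: it sits inside ((R,P),H).
Tracing B: it sits inside (B,D,G).
The smallest clade enclosing both is the whole tree (their MRCA is the root), so the answer is all 18 tips in alphabetical order.

A, B, C, D, E, F, G, H, I, J, K, L, M, N, O, P, Q, R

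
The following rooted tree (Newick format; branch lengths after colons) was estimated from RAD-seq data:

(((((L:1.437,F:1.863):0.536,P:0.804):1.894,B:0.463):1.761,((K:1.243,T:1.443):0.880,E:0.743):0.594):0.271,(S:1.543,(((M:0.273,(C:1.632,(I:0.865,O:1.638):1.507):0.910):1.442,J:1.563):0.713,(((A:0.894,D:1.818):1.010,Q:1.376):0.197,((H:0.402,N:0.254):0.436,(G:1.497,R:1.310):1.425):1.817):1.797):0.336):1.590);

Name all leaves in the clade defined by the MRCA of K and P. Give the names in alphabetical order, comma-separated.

B, E, F, K, L, P, T

Tracing K: it sits inside (K,T).
Tracing P: it sits inside ((L,F),P).
The smallest clade enclosing both is ((((L,F),P),B),((K,T),E)); the answer is its 7 terminal taxa in alphabetical order.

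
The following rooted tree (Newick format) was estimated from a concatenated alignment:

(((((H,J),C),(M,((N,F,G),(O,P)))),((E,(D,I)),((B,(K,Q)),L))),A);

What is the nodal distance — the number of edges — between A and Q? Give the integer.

The MRCA of A and Q is the root of the tree.
From A up to that node: 1 branch. From Q up to the same node: 6 branches. Total: 1 + 6 = 7.

7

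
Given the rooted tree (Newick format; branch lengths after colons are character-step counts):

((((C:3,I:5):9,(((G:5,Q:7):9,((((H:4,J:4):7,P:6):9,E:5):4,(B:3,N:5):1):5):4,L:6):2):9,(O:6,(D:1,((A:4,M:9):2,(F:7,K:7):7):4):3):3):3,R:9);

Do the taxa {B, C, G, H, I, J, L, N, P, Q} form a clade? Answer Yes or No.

The MRCA of the listed taxa subtends ((C,I),(((G,Q),((((H,J),P),E),(B,N))),L)).
That clade also contains E, which is not in the proposed group, so the group is not monophyletic.

No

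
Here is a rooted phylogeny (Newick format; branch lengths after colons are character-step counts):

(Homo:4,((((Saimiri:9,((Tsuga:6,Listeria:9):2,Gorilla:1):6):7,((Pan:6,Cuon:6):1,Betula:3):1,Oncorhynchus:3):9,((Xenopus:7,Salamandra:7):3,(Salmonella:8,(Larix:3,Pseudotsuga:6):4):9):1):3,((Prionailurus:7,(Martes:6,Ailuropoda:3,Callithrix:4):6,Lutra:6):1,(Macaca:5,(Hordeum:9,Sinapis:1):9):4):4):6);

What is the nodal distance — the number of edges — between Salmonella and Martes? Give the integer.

8

The MRCA of Salmonella and Martes is the node subtending ((((Saimiri,((Tsuga,Listeria),Gorilla)),((Pan,Cuon),Betula),Oncorhynchus),((Xenopus,Salamandra),(Salmonella,(Larix,Pseudotsuga)))),((Prionailurus,(Martes,Ailuropoda,Callithrix),Lutra),(Macaca,(Hordeum,Sinapis)))).
From Salmonella up to that node: 4 branches. From Martes up to the same node: 4 branches. Total: 4 + 4 = 8.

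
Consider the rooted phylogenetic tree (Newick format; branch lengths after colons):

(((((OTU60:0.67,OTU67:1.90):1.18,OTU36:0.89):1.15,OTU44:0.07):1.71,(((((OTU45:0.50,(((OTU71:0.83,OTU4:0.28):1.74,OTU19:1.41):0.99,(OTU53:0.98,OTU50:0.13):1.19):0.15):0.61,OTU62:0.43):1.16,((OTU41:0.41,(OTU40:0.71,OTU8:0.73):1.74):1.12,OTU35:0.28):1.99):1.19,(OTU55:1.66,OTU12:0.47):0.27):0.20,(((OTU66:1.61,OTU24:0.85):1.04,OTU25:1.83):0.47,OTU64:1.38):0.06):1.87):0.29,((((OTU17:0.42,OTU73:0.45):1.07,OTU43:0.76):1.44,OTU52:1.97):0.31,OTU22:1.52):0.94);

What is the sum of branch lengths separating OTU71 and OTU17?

13.21

The path runs OTU71 → … → MRCA → … → OTU17; the MRCA is the root of the tree.
Branch lengths along that path: 0.83 + 1.74 + 0.99 + 0.15 + 0.61 + 1.16 + 1.19 + 0.20 + 1.87 + 0.29 + 0.94 + 0.31 + 1.44 + 1.07 + 0.42 = 13.21.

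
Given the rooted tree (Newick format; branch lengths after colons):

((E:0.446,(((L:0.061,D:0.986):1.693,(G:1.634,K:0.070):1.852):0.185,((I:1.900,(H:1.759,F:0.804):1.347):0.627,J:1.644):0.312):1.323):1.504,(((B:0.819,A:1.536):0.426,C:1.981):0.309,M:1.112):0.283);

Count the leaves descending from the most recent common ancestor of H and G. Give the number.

8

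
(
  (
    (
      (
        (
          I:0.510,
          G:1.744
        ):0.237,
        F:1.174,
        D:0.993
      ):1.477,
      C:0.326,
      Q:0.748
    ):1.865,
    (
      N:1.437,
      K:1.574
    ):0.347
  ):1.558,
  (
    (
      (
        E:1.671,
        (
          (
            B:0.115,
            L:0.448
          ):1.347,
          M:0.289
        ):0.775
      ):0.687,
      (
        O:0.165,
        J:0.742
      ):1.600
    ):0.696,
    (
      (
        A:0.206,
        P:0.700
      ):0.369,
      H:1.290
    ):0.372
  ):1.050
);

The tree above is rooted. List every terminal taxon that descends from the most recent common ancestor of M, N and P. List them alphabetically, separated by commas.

A, B, C, D, E, F, G, H, I, J, K, L, M, N, O, P, Q

Tracing M: it sits inside ((B,L),M).
Tracing N: it sits inside (N,K).
Tracing P: it sits inside (A,P).
The smallest clade enclosing all 3 is the whole tree (their MRCA is the root), so the answer is all 17 tips in alphabetical order.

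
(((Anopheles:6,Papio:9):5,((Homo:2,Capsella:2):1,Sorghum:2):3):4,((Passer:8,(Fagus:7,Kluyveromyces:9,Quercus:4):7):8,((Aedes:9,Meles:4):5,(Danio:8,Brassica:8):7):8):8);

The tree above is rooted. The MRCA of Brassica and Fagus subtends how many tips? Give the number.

8

The MRCA of Brassica and Fagus is the node subtending ((Passer,(Fagus,Kluyveromyces,Quercus)),((Aedes,Meles),(Danio,Brassica))).
That clade contains 8 terminal taxa: Aedes, Brassica, Danio, Fagus, Kluyveromyces, Meles, Passer, Quercus.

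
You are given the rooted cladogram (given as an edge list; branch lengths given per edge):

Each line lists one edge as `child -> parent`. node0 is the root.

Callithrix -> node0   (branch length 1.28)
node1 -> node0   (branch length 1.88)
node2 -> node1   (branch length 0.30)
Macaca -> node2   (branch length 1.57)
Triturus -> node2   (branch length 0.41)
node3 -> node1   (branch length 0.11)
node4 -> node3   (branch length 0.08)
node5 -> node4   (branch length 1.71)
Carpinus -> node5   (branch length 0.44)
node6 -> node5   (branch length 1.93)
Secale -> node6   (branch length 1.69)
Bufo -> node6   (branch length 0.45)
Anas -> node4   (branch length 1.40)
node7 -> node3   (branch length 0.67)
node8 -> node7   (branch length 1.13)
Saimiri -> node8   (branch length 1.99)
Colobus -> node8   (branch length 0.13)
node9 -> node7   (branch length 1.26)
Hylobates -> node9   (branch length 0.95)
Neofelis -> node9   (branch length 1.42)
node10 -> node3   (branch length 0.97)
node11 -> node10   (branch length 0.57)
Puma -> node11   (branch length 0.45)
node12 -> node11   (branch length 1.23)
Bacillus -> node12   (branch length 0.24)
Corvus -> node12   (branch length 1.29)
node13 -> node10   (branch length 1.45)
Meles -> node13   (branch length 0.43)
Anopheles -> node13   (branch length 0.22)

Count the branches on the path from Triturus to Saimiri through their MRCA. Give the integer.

The MRCA of Triturus and Saimiri is the node subtending ((Macaca,Triturus),(((Carpinus,(Secale,Bufo)),Anas),((Saimiri,Colobus),(Hylobates,Neofelis)),((Puma,(Bacillus,Corvus)),(Meles,Anopheles)))).
From Triturus up to that node: 2 branches. From Saimiri up to the same node: 4 branches. Total: 2 + 4 = 6.

6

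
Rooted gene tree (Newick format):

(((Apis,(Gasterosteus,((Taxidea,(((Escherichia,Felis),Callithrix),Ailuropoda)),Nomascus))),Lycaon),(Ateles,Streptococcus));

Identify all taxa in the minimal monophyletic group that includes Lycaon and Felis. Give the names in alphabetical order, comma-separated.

Tracing Lycaon: it sits inside ((Apis,(Gasterosteus,((Taxidea,(((Escherichia,Felis),Callithrix),Ailuropoda)),Nomascus))),Lycaon).
Tracing Felis: it sits inside (Escherichia,Felis).
The smallest clade enclosing both is ((Apis,(Gasterosteus,((Taxidea,(((Escherichia,Felis),Callithrix),Ailuropoda)),Nomascus))),Lycaon); the answer is its 9 terminal taxa in alphabetical order.

Ailuropoda, Apis, Callithrix, Escherichia, Felis, Gasterosteus, Lycaon, Nomascus, Taxidea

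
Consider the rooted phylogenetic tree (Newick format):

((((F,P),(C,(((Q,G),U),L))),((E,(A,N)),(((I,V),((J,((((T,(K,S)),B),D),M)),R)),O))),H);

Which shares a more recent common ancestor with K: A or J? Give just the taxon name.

J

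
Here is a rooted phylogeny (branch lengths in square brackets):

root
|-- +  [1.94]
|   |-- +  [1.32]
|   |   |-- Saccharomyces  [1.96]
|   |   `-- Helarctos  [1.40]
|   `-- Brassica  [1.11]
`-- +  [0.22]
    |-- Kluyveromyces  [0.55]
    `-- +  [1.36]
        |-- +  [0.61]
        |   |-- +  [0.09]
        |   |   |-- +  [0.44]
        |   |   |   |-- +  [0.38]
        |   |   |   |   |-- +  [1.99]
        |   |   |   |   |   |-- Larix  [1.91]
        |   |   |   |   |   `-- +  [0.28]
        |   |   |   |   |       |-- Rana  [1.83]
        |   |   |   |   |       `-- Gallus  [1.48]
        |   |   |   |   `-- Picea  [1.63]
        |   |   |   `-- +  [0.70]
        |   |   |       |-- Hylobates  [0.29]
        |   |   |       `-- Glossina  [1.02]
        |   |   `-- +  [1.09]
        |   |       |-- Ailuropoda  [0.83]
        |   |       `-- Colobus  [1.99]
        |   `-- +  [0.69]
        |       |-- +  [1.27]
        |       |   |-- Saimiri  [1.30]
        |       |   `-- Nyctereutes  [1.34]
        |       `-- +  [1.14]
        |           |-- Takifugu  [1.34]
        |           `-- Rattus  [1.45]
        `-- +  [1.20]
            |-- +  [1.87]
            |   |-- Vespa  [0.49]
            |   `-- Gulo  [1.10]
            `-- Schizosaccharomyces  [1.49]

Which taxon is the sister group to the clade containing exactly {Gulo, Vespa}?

Schizosaccharomyces

The clade containing exactly {Gulo, Vespa} attaches to the tree at the node subtending ((Vespa,Gulo),Schizosaccharomyces).
The other lineage descending from that same node — the sister group — is the single tip Schizosaccharomyces.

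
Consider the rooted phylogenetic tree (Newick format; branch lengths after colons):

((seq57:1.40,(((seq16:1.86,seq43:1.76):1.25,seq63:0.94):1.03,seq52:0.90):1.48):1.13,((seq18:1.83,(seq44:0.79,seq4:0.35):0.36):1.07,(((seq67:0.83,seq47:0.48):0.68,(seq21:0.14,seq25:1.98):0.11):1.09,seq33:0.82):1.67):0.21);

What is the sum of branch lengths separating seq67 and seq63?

9.06

The path runs seq67 → … → MRCA → … → seq63; the MRCA is the root of the tree.
Branch lengths along that path: 0.83 + 0.68 + 1.09 + 1.67 + 0.21 + 1.13 + 1.48 + 1.03 + 0.94 = 9.06.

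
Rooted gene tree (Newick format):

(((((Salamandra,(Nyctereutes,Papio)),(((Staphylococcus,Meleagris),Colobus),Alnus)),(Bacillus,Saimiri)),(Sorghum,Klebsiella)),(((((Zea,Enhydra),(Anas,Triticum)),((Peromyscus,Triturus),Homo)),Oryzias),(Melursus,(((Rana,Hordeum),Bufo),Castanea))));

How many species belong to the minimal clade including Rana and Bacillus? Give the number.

24

The MRCA of Rana and Bacillus is the root, so the clade is the entire tree.
That clade contains 24 terminal taxa: Alnus, Anas, Bacillus, Bufo, Castanea, Colobus, Enhydra, Homo, Hordeum, Klebsiella, Meleagris, Melursus, Nyctereutes, Oryzias, Papio, Peromyscus, Rana, Saimiri, Salamandra, Sorghum, Staphylococcus, Triticum, Triturus, Zea.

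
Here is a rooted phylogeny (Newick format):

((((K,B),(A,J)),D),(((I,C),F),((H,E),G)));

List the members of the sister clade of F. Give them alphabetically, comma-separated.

C, I

F attaches to the tree at the node subtending ((I,C),F).
The other lineage descending from that same node — the sister group — is (I,C); its 2 tips in alphabetical order are the answer.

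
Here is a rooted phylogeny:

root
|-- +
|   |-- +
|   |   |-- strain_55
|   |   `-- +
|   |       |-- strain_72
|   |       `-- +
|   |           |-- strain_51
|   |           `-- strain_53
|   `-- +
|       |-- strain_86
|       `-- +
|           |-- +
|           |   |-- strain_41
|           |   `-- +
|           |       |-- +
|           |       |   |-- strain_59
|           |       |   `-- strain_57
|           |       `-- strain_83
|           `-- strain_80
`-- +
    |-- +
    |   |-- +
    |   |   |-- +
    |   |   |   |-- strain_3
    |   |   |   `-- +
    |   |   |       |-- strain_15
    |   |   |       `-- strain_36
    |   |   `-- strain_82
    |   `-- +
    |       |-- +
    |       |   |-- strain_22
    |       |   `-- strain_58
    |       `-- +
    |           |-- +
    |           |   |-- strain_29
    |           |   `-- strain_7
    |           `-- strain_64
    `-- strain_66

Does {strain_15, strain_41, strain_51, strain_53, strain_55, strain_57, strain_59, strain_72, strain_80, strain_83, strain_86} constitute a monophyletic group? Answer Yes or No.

No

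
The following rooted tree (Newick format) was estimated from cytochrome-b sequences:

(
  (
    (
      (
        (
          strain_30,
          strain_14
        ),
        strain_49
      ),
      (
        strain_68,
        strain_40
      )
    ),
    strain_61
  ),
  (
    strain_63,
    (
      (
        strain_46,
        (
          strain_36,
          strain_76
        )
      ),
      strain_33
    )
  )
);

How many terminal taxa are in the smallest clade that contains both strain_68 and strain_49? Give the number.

The MRCA of strain_68 and strain_49 is the node subtending (((strain_30,strain_14),strain_49),(strain_68,strain_40)).
That clade contains 5 terminal taxa: strain_14, strain_30, strain_40, strain_49, strain_68.

5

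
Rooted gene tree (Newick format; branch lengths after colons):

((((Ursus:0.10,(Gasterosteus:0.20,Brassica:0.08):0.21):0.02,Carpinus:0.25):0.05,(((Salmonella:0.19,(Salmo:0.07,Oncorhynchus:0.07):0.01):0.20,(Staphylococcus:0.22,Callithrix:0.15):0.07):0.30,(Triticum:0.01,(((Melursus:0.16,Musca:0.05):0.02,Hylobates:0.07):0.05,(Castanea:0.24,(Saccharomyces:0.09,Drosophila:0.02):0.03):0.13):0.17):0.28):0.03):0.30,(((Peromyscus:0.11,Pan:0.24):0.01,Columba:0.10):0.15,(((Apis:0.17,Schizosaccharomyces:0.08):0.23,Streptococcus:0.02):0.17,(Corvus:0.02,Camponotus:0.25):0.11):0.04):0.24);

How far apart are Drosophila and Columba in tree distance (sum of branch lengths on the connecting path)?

The path runs Drosophila → … → MRCA → … → Columba; the MRCA is the root of the tree.
Branch lengths along that path: 0.02 + 0.03 + 0.13 + 0.17 + 0.28 + 0.03 + 0.30 + 0.24 + 0.15 + 0.10 = 1.45.

1.45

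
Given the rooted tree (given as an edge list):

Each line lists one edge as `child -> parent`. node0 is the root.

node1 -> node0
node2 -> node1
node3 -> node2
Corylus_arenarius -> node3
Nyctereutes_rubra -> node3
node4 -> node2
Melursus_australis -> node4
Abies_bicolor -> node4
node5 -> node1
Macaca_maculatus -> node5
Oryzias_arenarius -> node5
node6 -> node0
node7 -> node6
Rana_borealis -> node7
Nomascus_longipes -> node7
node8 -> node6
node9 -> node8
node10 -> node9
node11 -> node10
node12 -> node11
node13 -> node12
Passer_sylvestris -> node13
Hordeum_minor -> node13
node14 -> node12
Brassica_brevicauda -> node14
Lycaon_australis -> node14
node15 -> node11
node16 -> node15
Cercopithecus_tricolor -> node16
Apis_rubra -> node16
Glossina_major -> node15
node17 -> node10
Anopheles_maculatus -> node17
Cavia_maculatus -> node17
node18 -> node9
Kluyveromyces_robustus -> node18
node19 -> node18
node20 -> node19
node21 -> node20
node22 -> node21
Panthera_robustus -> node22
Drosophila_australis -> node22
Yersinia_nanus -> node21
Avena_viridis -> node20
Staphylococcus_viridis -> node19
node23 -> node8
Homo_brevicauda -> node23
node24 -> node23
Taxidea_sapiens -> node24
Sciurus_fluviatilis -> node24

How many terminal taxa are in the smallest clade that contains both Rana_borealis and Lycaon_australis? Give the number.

The MRCA of Rana_borealis and Lycaon_australis is the node subtending ((Rana_borealis,Nomascus_longipes),((((((Passer_sylvestris,Hordeum_minor),(Brassica_brevicauda,Lycaon_australis)),((Cercopithecus_tricolor,Apis_rubra),Glossina_major)),(Anopheles_maculatus,Cavia_maculatus)),(Kluyveromyces_robustus,((((Panthera_robustus,Drosophila_australis),Yersinia_nanus),Avena_viridis),Staphylococcus_viridis))),(Homo_brevicauda,(Taxidea_sapiens,Sciurus_fluviatilis)))).
That clade contains 20 terminal taxa: Anopheles_maculatus, Apis_rubra, Avena_viridis, Brassica_brevicauda, Cavia_maculatus, Cercopithecus_tricolor, Drosophila_australis, Glossina_major, Homo_brevicauda, Hordeum_minor, Kluyveromyces_robustus, Lycaon_australis, Nomascus_longipes, Panthera_robustus, Passer_sylvestris, Rana_borealis, Sciurus_fluviatilis, Staphylococcus_viridis, Taxidea_sapiens, Yersinia_nanus.

20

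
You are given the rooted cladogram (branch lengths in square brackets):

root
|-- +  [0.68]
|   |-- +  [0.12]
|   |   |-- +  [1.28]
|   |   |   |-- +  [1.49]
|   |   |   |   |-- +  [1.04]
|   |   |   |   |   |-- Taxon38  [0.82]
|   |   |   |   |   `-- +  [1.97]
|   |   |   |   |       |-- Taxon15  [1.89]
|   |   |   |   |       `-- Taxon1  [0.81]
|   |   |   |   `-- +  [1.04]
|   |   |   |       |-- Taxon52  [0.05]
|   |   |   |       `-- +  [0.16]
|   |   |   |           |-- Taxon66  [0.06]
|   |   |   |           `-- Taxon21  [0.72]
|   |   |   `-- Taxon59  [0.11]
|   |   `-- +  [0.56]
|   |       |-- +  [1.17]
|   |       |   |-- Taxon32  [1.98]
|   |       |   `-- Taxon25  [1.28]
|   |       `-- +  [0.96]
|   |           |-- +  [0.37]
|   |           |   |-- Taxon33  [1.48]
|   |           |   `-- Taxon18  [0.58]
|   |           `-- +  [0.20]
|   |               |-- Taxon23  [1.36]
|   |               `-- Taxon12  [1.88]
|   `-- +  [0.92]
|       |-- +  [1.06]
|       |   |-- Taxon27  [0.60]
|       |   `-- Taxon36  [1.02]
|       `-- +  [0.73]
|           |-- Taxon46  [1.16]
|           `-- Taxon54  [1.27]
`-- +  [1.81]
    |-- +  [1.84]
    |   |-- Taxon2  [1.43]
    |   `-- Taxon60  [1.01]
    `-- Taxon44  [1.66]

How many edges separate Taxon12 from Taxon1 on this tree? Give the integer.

9

The MRCA of Taxon12 and Taxon1 is the node subtending ((((Taxon38,(Taxon15,Taxon1)),(Taxon52,(Taxon66,Taxon21))),Taxon59),((Taxon32,Taxon25),((Taxon33,Taxon18),(Taxon23,Taxon12)))).
From Taxon12 up to that node: 4 branches. From Taxon1 up to the same node: 5 branches. Total: 4 + 5 = 9.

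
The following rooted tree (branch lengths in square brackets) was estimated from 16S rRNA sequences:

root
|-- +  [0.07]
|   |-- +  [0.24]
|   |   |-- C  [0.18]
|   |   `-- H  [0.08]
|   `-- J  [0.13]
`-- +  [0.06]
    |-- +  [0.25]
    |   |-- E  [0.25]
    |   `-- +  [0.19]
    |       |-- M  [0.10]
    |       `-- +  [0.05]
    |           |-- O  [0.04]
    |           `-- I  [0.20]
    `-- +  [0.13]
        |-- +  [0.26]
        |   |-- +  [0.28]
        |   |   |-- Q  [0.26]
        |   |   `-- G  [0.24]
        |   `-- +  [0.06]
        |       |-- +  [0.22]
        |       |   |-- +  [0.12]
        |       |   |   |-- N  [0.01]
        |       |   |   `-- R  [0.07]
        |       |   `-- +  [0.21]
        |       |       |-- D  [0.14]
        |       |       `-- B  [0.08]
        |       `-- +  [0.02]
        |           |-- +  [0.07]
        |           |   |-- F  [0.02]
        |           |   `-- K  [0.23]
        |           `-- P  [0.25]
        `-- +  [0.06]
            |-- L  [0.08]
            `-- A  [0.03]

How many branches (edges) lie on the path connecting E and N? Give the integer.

The MRCA of E and N is the node subtending ((E,(M,(O,I))),(((Q,G),(((N,R),(D,B)),((F,K),P))),(L,A))).
From E up to that node: 2 branches. From N up to the same node: 6 branches. Total: 2 + 6 = 8.

8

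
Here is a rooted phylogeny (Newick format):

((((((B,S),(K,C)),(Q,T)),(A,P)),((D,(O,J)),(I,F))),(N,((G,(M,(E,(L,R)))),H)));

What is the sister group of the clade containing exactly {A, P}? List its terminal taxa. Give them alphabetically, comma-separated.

B, C, K, Q, S, T

The clade containing exactly {A, P} attaches to the tree at the node subtending ((((B,S),(K,C)),(Q,T)),(A,P)).
The other lineage descending from that same node — the sister group — is (((B,S),(K,C)),(Q,T)); its 6 tips in alphabetical order are the answer.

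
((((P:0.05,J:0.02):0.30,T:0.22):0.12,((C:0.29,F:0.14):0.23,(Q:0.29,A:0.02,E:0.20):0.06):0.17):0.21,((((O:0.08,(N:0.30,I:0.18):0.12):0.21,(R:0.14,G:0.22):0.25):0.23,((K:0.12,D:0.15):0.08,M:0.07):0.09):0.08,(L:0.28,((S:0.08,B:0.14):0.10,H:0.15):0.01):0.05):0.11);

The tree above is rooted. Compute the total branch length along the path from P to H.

1.00

The path runs P → … → MRCA → … → H; the MRCA is the root of the tree.
Branch lengths along that path: 0.05 + 0.30 + 0.12 + 0.21 + 0.11 + 0.05 + 0.01 + 0.15 = 1.00.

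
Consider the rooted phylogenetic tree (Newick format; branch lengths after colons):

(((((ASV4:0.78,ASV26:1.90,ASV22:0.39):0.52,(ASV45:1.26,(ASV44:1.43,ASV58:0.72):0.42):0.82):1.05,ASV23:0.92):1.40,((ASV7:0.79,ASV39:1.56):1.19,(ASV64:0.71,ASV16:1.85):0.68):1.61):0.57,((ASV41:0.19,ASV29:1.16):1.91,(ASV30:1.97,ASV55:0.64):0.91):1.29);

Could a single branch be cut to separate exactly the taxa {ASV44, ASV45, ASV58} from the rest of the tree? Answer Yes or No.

Yes

The most recent common ancestor of these taxa subtends (ASV45,(ASV44,ASV58)).
That clade has exactly 3 tips — every listed taxon and nothing else — so the group is monophyletic.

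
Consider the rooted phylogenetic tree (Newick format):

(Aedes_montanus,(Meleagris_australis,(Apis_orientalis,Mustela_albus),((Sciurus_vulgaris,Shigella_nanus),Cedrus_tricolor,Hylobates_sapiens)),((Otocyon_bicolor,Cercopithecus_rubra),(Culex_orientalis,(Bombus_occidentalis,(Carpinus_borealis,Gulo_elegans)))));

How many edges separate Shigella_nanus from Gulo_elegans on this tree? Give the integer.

9

The MRCA of Shigella_nanus and Gulo_elegans is the root of the tree.
From Shigella_nanus up to that node: 4 branches. From Gulo_elegans up to the same node: 5 branches. Total: 4 + 5 = 9.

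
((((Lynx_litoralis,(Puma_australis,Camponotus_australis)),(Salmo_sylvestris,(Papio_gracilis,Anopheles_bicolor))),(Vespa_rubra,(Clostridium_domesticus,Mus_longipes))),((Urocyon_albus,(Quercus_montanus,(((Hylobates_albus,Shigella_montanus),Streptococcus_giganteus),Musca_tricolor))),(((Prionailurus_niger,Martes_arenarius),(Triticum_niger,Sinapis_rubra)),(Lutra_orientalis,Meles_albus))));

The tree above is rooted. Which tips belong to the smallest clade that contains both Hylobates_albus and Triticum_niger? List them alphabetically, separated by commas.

Hylobates_albus, Lutra_orientalis, Martes_arenarius, Meles_albus, Musca_tricolor, Prionailurus_niger, Quercus_montanus, Shigella_montanus, Sinapis_rubra, Streptococcus_giganteus, Triticum_niger, Urocyon_albus

Tracing Hylobates_albus: it sits inside (Hylobates_albus,Shigella_montanus).
Tracing Triticum_niger: it sits inside (Triticum_niger,Sinapis_rubra).
The smallest clade enclosing both is ((Urocyon_albus,(Quercus_montanus,(((Hylobates_albus,Shigella_montanus),Streptococcus_giganteus),Musca_tricolor))),(((Prionailurus_niger,Martes_arenarius),(Triticum_niger,Sinapis_rubra)),(Lutra_orientalis,Meles_albus))); the answer is its 12 terminal taxa in alphabetical order.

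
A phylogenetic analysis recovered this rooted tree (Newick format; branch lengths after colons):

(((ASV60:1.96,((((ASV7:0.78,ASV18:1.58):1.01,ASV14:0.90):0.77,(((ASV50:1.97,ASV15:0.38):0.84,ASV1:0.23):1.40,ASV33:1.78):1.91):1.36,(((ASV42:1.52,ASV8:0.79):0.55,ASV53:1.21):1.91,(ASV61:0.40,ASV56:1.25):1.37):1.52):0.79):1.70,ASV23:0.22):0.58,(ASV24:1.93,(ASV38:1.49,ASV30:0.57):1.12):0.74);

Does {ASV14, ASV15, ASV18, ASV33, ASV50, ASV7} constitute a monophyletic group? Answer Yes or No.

The MRCA of the listed taxa subtends (((ASV7,ASV18),ASV14),(((ASV50,ASV15),ASV1),ASV33)).
That clade also contains ASV1, which is not in the proposed group, so the group is not monophyletic.

No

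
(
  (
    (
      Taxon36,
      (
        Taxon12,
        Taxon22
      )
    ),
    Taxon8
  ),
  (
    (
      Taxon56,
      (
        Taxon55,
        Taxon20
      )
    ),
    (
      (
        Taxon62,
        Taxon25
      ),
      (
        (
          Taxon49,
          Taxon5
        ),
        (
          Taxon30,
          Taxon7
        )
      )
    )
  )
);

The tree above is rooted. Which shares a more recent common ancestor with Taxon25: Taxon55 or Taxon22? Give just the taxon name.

The MRCA of Taxon25 and Taxon55 subtends ((Taxon56,(Taxon55,Taxon20)),((Taxon62,Taxon25),((Taxon49,Taxon5),(Taxon30,Taxon7)))) (9 taxa).
The MRCA of Taxon25 and Taxon22 is the root, subtending the entire tree (13 taxa).
The first is nested inside the second, so Taxon25 shares a more recent common ancestor with Taxon55.

Taxon55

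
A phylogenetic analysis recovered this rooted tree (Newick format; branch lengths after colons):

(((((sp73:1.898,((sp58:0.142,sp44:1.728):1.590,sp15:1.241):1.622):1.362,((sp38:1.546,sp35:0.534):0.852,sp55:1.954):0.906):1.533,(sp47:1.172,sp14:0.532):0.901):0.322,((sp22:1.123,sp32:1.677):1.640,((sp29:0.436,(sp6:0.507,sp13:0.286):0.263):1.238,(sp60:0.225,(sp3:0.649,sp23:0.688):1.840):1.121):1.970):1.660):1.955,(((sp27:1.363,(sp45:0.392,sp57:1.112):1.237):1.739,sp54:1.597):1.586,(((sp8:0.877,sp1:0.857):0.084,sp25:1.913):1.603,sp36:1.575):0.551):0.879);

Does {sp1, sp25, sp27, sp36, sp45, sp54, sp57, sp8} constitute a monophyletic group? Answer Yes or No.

Yes

The most recent common ancestor of these taxa subtends (((sp27,(sp45,sp57)),sp54),(((sp8,sp1),sp25),sp36)).
That clade has exactly 8 tips — every listed taxon and nothing else — so the group is monophyletic.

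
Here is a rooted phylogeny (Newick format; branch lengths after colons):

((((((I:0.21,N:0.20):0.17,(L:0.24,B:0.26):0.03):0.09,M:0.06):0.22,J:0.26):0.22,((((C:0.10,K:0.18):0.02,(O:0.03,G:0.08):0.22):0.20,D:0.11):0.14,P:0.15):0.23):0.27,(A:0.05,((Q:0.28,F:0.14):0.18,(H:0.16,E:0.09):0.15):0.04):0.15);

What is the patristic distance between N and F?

1.68

The path runs N → … → MRCA → … → F; the MRCA is the root of the tree.
Branch lengths along that path: 0.20 + 0.17 + 0.09 + 0.22 + 0.22 + 0.27 + 0.15 + 0.04 + 0.18 + 0.14 = 1.68.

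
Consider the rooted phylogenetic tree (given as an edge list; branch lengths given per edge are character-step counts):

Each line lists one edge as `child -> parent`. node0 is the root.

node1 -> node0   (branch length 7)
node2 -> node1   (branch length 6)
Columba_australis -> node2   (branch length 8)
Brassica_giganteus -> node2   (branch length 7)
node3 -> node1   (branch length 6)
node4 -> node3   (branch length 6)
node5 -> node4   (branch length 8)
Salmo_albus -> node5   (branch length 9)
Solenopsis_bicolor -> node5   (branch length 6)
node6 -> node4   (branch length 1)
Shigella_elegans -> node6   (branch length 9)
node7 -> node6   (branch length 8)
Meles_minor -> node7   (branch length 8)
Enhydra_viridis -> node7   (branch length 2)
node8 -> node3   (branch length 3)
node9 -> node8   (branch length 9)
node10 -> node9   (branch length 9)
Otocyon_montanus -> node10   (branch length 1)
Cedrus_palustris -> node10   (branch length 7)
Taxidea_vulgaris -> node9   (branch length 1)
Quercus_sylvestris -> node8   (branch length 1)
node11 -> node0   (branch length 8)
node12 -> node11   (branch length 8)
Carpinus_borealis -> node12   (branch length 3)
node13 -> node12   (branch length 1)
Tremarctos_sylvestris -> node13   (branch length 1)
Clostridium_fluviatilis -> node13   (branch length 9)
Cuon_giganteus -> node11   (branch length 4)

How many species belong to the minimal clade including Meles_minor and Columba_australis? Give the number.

11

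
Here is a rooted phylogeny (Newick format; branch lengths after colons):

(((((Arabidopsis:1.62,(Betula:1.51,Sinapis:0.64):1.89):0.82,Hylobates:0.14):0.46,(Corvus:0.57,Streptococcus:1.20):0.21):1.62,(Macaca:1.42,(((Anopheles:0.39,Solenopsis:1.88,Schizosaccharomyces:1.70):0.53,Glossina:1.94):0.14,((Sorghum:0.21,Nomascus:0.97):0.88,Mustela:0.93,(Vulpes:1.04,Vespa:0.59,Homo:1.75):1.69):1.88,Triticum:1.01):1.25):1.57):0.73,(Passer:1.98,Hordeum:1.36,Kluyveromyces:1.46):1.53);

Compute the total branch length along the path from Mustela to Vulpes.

The path runs Mustela → … → MRCA → … → Vulpes; the MRCA is the node subtending ((Sorghum,Nomascus),Mustela,(Vulpes,Vespa,Homo)).
Branch lengths along that path: 0.93 + 1.69 + 1.04 = 3.66.

3.66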